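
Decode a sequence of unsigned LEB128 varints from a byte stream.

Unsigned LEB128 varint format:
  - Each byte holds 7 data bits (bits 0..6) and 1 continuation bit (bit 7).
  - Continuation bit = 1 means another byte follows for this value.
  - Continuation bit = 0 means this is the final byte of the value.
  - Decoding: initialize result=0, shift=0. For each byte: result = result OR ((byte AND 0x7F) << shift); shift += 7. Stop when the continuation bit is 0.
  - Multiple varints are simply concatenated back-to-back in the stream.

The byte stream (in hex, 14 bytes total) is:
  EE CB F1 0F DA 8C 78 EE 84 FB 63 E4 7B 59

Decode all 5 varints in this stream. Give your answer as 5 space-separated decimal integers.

Answer: 33318382 1967706 209633902 15844 89

Derivation:
  byte[0]=0xEE cont=1 payload=0x6E=110: acc |= 110<<0 -> acc=110 shift=7
  byte[1]=0xCB cont=1 payload=0x4B=75: acc |= 75<<7 -> acc=9710 shift=14
  byte[2]=0xF1 cont=1 payload=0x71=113: acc |= 113<<14 -> acc=1861102 shift=21
  byte[3]=0x0F cont=0 payload=0x0F=15: acc |= 15<<21 -> acc=33318382 shift=28 [end]
Varint 1: bytes[0:4] = EE CB F1 0F -> value 33318382 (4 byte(s))
  byte[4]=0xDA cont=1 payload=0x5A=90: acc |= 90<<0 -> acc=90 shift=7
  byte[5]=0x8C cont=1 payload=0x0C=12: acc |= 12<<7 -> acc=1626 shift=14
  byte[6]=0x78 cont=0 payload=0x78=120: acc |= 120<<14 -> acc=1967706 shift=21 [end]
Varint 2: bytes[4:7] = DA 8C 78 -> value 1967706 (3 byte(s))
  byte[7]=0xEE cont=1 payload=0x6E=110: acc |= 110<<0 -> acc=110 shift=7
  byte[8]=0x84 cont=1 payload=0x04=4: acc |= 4<<7 -> acc=622 shift=14
  byte[9]=0xFB cont=1 payload=0x7B=123: acc |= 123<<14 -> acc=2015854 shift=21
  byte[10]=0x63 cont=0 payload=0x63=99: acc |= 99<<21 -> acc=209633902 shift=28 [end]
Varint 3: bytes[7:11] = EE 84 FB 63 -> value 209633902 (4 byte(s))
  byte[11]=0xE4 cont=1 payload=0x64=100: acc |= 100<<0 -> acc=100 shift=7
  byte[12]=0x7B cont=0 payload=0x7B=123: acc |= 123<<7 -> acc=15844 shift=14 [end]
Varint 4: bytes[11:13] = E4 7B -> value 15844 (2 byte(s))
  byte[13]=0x59 cont=0 payload=0x59=89: acc |= 89<<0 -> acc=89 shift=7 [end]
Varint 5: bytes[13:14] = 59 -> value 89 (1 byte(s))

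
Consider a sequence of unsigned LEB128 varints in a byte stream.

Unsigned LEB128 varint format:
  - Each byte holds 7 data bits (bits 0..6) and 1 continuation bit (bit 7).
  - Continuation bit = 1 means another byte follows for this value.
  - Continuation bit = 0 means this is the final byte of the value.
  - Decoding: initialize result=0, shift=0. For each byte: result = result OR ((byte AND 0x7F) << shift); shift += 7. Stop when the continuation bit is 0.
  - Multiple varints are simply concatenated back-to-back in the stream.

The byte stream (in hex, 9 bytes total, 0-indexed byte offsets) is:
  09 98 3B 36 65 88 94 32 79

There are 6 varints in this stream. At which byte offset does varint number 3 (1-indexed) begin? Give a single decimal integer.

  byte[0]=0x09 cont=0 payload=0x09=9: acc |= 9<<0 -> acc=9 shift=7 [end]
Varint 1: bytes[0:1] = 09 -> value 9 (1 byte(s))
  byte[1]=0x98 cont=1 payload=0x18=24: acc |= 24<<0 -> acc=24 shift=7
  byte[2]=0x3B cont=0 payload=0x3B=59: acc |= 59<<7 -> acc=7576 shift=14 [end]
Varint 2: bytes[1:3] = 98 3B -> value 7576 (2 byte(s))
  byte[3]=0x36 cont=0 payload=0x36=54: acc |= 54<<0 -> acc=54 shift=7 [end]
Varint 3: bytes[3:4] = 36 -> value 54 (1 byte(s))
  byte[4]=0x65 cont=0 payload=0x65=101: acc |= 101<<0 -> acc=101 shift=7 [end]
Varint 4: bytes[4:5] = 65 -> value 101 (1 byte(s))
  byte[5]=0x88 cont=1 payload=0x08=8: acc |= 8<<0 -> acc=8 shift=7
  byte[6]=0x94 cont=1 payload=0x14=20: acc |= 20<<7 -> acc=2568 shift=14
  byte[7]=0x32 cont=0 payload=0x32=50: acc |= 50<<14 -> acc=821768 shift=21 [end]
Varint 5: bytes[5:8] = 88 94 32 -> value 821768 (3 byte(s))
  byte[8]=0x79 cont=0 payload=0x79=121: acc |= 121<<0 -> acc=121 shift=7 [end]
Varint 6: bytes[8:9] = 79 -> value 121 (1 byte(s))

Answer: 3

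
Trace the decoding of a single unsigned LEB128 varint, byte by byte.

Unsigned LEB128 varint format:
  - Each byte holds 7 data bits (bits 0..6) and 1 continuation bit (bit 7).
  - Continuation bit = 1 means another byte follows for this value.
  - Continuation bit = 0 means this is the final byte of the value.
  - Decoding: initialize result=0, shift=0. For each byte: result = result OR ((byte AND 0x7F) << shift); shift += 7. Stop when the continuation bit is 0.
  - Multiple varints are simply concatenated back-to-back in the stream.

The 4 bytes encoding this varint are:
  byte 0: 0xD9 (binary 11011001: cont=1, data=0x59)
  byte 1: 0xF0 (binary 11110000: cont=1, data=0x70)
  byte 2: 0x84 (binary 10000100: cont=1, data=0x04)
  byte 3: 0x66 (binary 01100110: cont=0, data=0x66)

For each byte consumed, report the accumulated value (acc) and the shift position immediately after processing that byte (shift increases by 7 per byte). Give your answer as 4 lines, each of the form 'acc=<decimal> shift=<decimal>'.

byte 0=0xD9: payload=0x59=89, contrib = 89<<0 = 89; acc -> 89, shift -> 7
byte 1=0xF0: payload=0x70=112, contrib = 112<<7 = 14336; acc -> 14425, shift -> 14
byte 2=0x84: payload=0x04=4, contrib = 4<<14 = 65536; acc -> 79961, shift -> 21
byte 3=0x66: payload=0x66=102, contrib = 102<<21 = 213909504; acc -> 213989465, shift -> 28

Answer: acc=89 shift=7
acc=14425 shift=14
acc=79961 shift=21
acc=213989465 shift=28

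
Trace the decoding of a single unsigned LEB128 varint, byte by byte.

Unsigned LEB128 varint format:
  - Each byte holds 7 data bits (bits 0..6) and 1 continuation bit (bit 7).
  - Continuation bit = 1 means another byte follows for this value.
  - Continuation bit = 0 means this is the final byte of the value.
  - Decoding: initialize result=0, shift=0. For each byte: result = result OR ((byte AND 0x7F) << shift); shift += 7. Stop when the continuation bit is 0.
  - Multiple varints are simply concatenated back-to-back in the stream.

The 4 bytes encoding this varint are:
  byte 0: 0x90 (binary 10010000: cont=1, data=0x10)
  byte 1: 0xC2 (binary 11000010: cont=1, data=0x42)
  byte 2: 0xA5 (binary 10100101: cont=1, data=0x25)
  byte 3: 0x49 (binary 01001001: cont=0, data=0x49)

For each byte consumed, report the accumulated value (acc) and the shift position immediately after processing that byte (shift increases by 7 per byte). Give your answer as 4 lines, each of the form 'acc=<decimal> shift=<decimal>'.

Answer: acc=16 shift=7
acc=8464 shift=14
acc=614672 shift=21
acc=153706768 shift=28

Derivation:
byte 0=0x90: payload=0x10=16, contrib = 16<<0 = 16; acc -> 16, shift -> 7
byte 1=0xC2: payload=0x42=66, contrib = 66<<7 = 8448; acc -> 8464, shift -> 14
byte 2=0xA5: payload=0x25=37, contrib = 37<<14 = 606208; acc -> 614672, shift -> 21
byte 3=0x49: payload=0x49=73, contrib = 73<<21 = 153092096; acc -> 153706768, shift -> 28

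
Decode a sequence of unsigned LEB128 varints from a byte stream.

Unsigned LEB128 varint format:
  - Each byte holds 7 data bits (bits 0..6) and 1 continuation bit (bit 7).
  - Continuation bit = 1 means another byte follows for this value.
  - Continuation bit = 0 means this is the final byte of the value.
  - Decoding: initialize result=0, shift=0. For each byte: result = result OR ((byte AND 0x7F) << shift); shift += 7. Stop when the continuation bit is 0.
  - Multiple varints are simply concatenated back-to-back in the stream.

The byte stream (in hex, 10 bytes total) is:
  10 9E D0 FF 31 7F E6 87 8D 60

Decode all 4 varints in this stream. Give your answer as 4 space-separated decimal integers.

Answer: 16 104851486 127 201540582

Derivation:
  byte[0]=0x10 cont=0 payload=0x10=16: acc |= 16<<0 -> acc=16 shift=7 [end]
Varint 1: bytes[0:1] = 10 -> value 16 (1 byte(s))
  byte[1]=0x9E cont=1 payload=0x1E=30: acc |= 30<<0 -> acc=30 shift=7
  byte[2]=0xD0 cont=1 payload=0x50=80: acc |= 80<<7 -> acc=10270 shift=14
  byte[3]=0xFF cont=1 payload=0x7F=127: acc |= 127<<14 -> acc=2091038 shift=21
  byte[4]=0x31 cont=0 payload=0x31=49: acc |= 49<<21 -> acc=104851486 shift=28 [end]
Varint 2: bytes[1:5] = 9E D0 FF 31 -> value 104851486 (4 byte(s))
  byte[5]=0x7F cont=0 payload=0x7F=127: acc |= 127<<0 -> acc=127 shift=7 [end]
Varint 3: bytes[5:6] = 7F -> value 127 (1 byte(s))
  byte[6]=0xE6 cont=1 payload=0x66=102: acc |= 102<<0 -> acc=102 shift=7
  byte[7]=0x87 cont=1 payload=0x07=7: acc |= 7<<7 -> acc=998 shift=14
  byte[8]=0x8D cont=1 payload=0x0D=13: acc |= 13<<14 -> acc=213990 shift=21
  byte[9]=0x60 cont=0 payload=0x60=96: acc |= 96<<21 -> acc=201540582 shift=28 [end]
Varint 4: bytes[6:10] = E6 87 8D 60 -> value 201540582 (4 byte(s))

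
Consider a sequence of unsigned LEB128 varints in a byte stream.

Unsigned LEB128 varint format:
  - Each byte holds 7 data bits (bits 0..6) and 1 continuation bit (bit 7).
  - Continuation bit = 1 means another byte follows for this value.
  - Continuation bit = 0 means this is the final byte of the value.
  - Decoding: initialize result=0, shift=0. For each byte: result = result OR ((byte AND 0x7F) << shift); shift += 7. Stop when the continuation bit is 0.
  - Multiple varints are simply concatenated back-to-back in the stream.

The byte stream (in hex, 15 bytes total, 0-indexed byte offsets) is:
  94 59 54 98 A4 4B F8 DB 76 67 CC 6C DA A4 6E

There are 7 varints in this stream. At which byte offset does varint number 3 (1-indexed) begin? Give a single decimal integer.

  byte[0]=0x94 cont=1 payload=0x14=20: acc |= 20<<0 -> acc=20 shift=7
  byte[1]=0x59 cont=0 payload=0x59=89: acc |= 89<<7 -> acc=11412 shift=14 [end]
Varint 1: bytes[0:2] = 94 59 -> value 11412 (2 byte(s))
  byte[2]=0x54 cont=0 payload=0x54=84: acc |= 84<<0 -> acc=84 shift=7 [end]
Varint 2: bytes[2:3] = 54 -> value 84 (1 byte(s))
  byte[3]=0x98 cont=1 payload=0x18=24: acc |= 24<<0 -> acc=24 shift=7
  byte[4]=0xA4 cont=1 payload=0x24=36: acc |= 36<<7 -> acc=4632 shift=14
  byte[5]=0x4B cont=0 payload=0x4B=75: acc |= 75<<14 -> acc=1233432 shift=21 [end]
Varint 3: bytes[3:6] = 98 A4 4B -> value 1233432 (3 byte(s))
  byte[6]=0xF8 cont=1 payload=0x78=120: acc |= 120<<0 -> acc=120 shift=7
  byte[7]=0xDB cont=1 payload=0x5B=91: acc |= 91<<7 -> acc=11768 shift=14
  byte[8]=0x76 cont=0 payload=0x76=118: acc |= 118<<14 -> acc=1945080 shift=21 [end]
Varint 4: bytes[6:9] = F8 DB 76 -> value 1945080 (3 byte(s))
  byte[9]=0x67 cont=0 payload=0x67=103: acc |= 103<<0 -> acc=103 shift=7 [end]
Varint 5: bytes[9:10] = 67 -> value 103 (1 byte(s))
  byte[10]=0xCC cont=1 payload=0x4C=76: acc |= 76<<0 -> acc=76 shift=7
  byte[11]=0x6C cont=0 payload=0x6C=108: acc |= 108<<7 -> acc=13900 shift=14 [end]
Varint 6: bytes[10:12] = CC 6C -> value 13900 (2 byte(s))
  byte[12]=0xDA cont=1 payload=0x5A=90: acc |= 90<<0 -> acc=90 shift=7
  byte[13]=0xA4 cont=1 payload=0x24=36: acc |= 36<<7 -> acc=4698 shift=14
  byte[14]=0x6E cont=0 payload=0x6E=110: acc |= 110<<14 -> acc=1806938 shift=21 [end]
Varint 7: bytes[12:15] = DA A4 6E -> value 1806938 (3 byte(s))

Answer: 3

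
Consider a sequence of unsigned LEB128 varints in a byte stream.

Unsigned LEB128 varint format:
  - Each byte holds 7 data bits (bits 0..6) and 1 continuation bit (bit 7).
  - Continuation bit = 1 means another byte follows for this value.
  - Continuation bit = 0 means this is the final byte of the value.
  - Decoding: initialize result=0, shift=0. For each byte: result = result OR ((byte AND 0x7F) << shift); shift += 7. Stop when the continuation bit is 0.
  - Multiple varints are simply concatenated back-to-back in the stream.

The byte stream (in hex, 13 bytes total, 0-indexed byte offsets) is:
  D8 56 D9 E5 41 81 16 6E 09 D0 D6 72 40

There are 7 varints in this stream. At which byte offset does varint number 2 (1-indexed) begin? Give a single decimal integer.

  byte[0]=0xD8 cont=1 payload=0x58=88: acc |= 88<<0 -> acc=88 shift=7
  byte[1]=0x56 cont=0 payload=0x56=86: acc |= 86<<7 -> acc=11096 shift=14 [end]
Varint 1: bytes[0:2] = D8 56 -> value 11096 (2 byte(s))
  byte[2]=0xD9 cont=1 payload=0x59=89: acc |= 89<<0 -> acc=89 shift=7
  byte[3]=0xE5 cont=1 payload=0x65=101: acc |= 101<<7 -> acc=13017 shift=14
  byte[4]=0x41 cont=0 payload=0x41=65: acc |= 65<<14 -> acc=1077977 shift=21 [end]
Varint 2: bytes[2:5] = D9 E5 41 -> value 1077977 (3 byte(s))
  byte[5]=0x81 cont=1 payload=0x01=1: acc |= 1<<0 -> acc=1 shift=7
  byte[6]=0x16 cont=0 payload=0x16=22: acc |= 22<<7 -> acc=2817 shift=14 [end]
Varint 3: bytes[5:7] = 81 16 -> value 2817 (2 byte(s))
  byte[7]=0x6E cont=0 payload=0x6E=110: acc |= 110<<0 -> acc=110 shift=7 [end]
Varint 4: bytes[7:8] = 6E -> value 110 (1 byte(s))
  byte[8]=0x09 cont=0 payload=0x09=9: acc |= 9<<0 -> acc=9 shift=7 [end]
Varint 5: bytes[8:9] = 09 -> value 9 (1 byte(s))
  byte[9]=0xD0 cont=1 payload=0x50=80: acc |= 80<<0 -> acc=80 shift=7
  byte[10]=0xD6 cont=1 payload=0x56=86: acc |= 86<<7 -> acc=11088 shift=14
  byte[11]=0x72 cont=0 payload=0x72=114: acc |= 114<<14 -> acc=1878864 shift=21 [end]
Varint 6: bytes[9:12] = D0 D6 72 -> value 1878864 (3 byte(s))
  byte[12]=0x40 cont=0 payload=0x40=64: acc |= 64<<0 -> acc=64 shift=7 [end]
Varint 7: bytes[12:13] = 40 -> value 64 (1 byte(s))

Answer: 2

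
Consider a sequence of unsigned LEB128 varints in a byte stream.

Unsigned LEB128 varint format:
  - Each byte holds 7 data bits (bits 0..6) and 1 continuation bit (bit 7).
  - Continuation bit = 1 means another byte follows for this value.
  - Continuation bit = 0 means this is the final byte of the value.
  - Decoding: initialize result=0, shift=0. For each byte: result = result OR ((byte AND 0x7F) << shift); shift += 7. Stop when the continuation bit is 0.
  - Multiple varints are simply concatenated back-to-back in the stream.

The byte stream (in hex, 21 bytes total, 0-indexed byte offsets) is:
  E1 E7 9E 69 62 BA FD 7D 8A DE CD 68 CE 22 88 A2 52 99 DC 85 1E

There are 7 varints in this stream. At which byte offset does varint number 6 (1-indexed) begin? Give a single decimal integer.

  byte[0]=0xE1 cont=1 payload=0x61=97: acc |= 97<<0 -> acc=97 shift=7
  byte[1]=0xE7 cont=1 payload=0x67=103: acc |= 103<<7 -> acc=13281 shift=14
  byte[2]=0x9E cont=1 payload=0x1E=30: acc |= 30<<14 -> acc=504801 shift=21
  byte[3]=0x69 cont=0 payload=0x69=105: acc |= 105<<21 -> acc=220705761 shift=28 [end]
Varint 1: bytes[0:4] = E1 E7 9E 69 -> value 220705761 (4 byte(s))
  byte[4]=0x62 cont=0 payload=0x62=98: acc |= 98<<0 -> acc=98 shift=7 [end]
Varint 2: bytes[4:5] = 62 -> value 98 (1 byte(s))
  byte[5]=0xBA cont=1 payload=0x3A=58: acc |= 58<<0 -> acc=58 shift=7
  byte[6]=0xFD cont=1 payload=0x7D=125: acc |= 125<<7 -> acc=16058 shift=14
  byte[7]=0x7D cont=0 payload=0x7D=125: acc |= 125<<14 -> acc=2064058 shift=21 [end]
Varint 3: bytes[5:8] = BA FD 7D -> value 2064058 (3 byte(s))
  byte[8]=0x8A cont=1 payload=0x0A=10: acc |= 10<<0 -> acc=10 shift=7
  byte[9]=0xDE cont=1 payload=0x5E=94: acc |= 94<<7 -> acc=12042 shift=14
  byte[10]=0xCD cont=1 payload=0x4D=77: acc |= 77<<14 -> acc=1273610 shift=21
  byte[11]=0x68 cont=0 payload=0x68=104: acc |= 104<<21 -> acc=219377418 shift=28 [end]
Varint 4: bytes[8:12] = 8A DE CD 68 -> value 219377418 (4 byte(s))
  byte[12]=0xCE cont=1 payload=0x4E=78: acc |= 78<<0 -> acc=78 shift=7
  byte[13]=0x22 cont=0 payload=0x22=34: acc |= 34<<7 -> acc=4430 shift=14 [end]
Varint 5: bytes[12:14] = CE 22 -> value 4430 (2 byte(s))
  byte[14]=0x88 cont=1 payload=0x08=8: acc |= 8<<0 -> acc=8 shift=7
  byte[15]=0xA2 cont=1 payload=0x22=34: acc |= 34<<7 -> acc=4360 shift=14
  byte[16]=0x52 cont=0 payload=0x52=82: acc |= 82<<14 -> acc=1347848 shift=21 [end]
Varint 6: bytes[14:17] = 88 A2 52 -> value 1347848 (3 byte(s))
  byte[17]=0x99 cont=1 payload=0x19=25: acc |= 25<<0 -> acc=25 shift=7
  byte[18]=0xDC cont=1 payload=0x5C=92: acc |= 92<<7 -> acc=11801 shift=14
  byte[19]=0x85 cont=1 payload=0x05=5: acc |= 5<<14 -> acc=93721 shift=21
  byte[20]=0x1E cont=0 payload=0x1E=30: acc |= 30<<21 -> acc=63008281 shift=28 [end]
Varint 7: bytes[17:21] = 99 DC 85 1E -> value 63008281 (4 byte(s))

Answer: 14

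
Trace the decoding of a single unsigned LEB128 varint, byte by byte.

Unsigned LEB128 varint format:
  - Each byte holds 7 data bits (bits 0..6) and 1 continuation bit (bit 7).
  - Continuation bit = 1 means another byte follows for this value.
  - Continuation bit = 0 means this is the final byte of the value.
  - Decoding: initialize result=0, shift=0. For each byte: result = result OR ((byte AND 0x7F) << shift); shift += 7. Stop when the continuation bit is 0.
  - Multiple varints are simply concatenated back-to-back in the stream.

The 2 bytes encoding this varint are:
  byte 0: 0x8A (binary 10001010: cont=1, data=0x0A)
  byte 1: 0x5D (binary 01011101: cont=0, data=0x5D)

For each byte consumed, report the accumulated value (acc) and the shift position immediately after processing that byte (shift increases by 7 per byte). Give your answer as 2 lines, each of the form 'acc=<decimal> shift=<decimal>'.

byte 0=0x8A: payload=0x0A=10, contrib = 10<<0 = 10; acc -> 10, shift -> 7
byte 1=0x5D: payload=0x5D=93, contrib = 93<<7 = 11904; acc -> 11914, shift -> 14

Answer: acc=10 shift=7
acc=11914 shift=14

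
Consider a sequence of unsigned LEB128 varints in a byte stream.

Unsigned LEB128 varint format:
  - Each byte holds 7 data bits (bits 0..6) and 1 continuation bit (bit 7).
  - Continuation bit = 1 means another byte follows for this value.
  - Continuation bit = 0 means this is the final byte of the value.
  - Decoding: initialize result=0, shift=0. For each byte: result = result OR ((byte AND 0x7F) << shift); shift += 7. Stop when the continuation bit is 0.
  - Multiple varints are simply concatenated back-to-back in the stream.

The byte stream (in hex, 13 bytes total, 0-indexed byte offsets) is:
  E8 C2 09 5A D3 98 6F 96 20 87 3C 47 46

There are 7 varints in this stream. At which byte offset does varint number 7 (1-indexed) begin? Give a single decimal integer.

Answer: 12

Derivation:
  byte[0]=0xE8 cont=1 payload=0x68=104: acc |= 104<<0 -> acc=104 shift=7
  byte[1]=0xC2 cont=1 payload=0x42=66: acc |= 66<<7 -> acc=8552 shift=14
  byte[2]=0x09 cont=0 payload=0x09=9: acc |= 9<<14 -> acc=156008 shift=21 [end]
Varint 1: bytes[0:3] = E8 C2 09 -> value 156008 (3 byte(s))
  byte[3]=0x5A cont=0 payload=0x5A=90: acc |= 90<<0 -> acc=90 shift=7 [end]
Varint 2: bytes[3:4] = 5A -> value 90 (1 byte(s))
  byte[4]=0xD3 cont=1 payload=0x53=83: acc |= 83<<0 -> acc=83 shift=7
  byte[5]=0x98 cont=1 payload=0x18=24: acc |= 24<<7 -> acc=3155 shift=14
  byte[6]=0x6F cont=0 payload=0x6F=111: acc |= 111<<14 -> acc=1821779 shift=21 [end]
Varint 3: bytes[4:7] = D3 98 6F -> value 1821779 (3 byte(s))
  byte[7]=0x96 cont=1 payload=0x16=22: acc |= 22<<0 -> acc=22 shift=7
  byte[8]=0x20 cont=0 payload=0x20=32: acc |= 32<<7 -> acc=4118 shift=14 [end]
Varint 4: bytes[7:9] = 96 20 -> value 4118 (2 byte(s))
  byte[9]=0x87 cont=1 payload=0x07=7: acc |= 7<<0 -> acc=7 shift=7
  byte[10]=0x3C cont=0 payload=0x3C=60: acc |= 60<<7 -> acc=7687 shift=14 [end]
Varint 5: bytes[9:11] = 87 3C -> value 7687 (2 byte(s))
  byte[11]=0x47 cont=0 payload=0x47=71: acc |= 71<<0 -> acc=71 shift=7 [end]
Varint 6: bytes[11:12] = 47 -> value 71 (1 byte(s))
  byte[12]=0x46 cont=0 payload=0x46=70: acc |= 70<<0 -> acc=70 shift=7 [end]
Varint 7: bytes[12:13] = 46 -> value 70 (1 byte(s))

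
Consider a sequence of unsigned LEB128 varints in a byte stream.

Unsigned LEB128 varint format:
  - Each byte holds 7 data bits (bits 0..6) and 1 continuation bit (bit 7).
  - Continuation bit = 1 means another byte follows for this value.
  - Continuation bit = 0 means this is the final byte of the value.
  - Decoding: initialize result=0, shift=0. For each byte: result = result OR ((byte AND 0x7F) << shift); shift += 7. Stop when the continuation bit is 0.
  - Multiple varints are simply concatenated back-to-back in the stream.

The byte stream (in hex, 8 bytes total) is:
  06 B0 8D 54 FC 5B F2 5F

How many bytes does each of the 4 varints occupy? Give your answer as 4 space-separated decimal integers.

  byte[0]=0x06 cont=0 payload=0x06=6: acc |= 6<<0 -> acc=6 shift=7 [end]
Varint 1: bytes[0:1] = 06 -> value 6 (1 byte(s))
  byte[1]=0xB0 cont=1 payload=0x30=48: acc |= 48<<0 -> acc=48 shift=7
  byte[2]=0x8D cont=1 payload=0x0D=13: acc |= 13<<7 -> acc=1712 shift=14
  byte[3]=0x54 cont=0 payload=0x54=84: acc |= 84<<14 -> acc=1377968 shift=21 [end]
Varint 2: bytes[1:4] = B0 8D 54 -> value 1377968 (3 byte(s))
  byte[4]=0xFC cont=1 payload=0x7C=124: acc |= 124<<0 -> acc=124 shift=7
  byte[5]=0x5B cont=0 payload=0x5B=91: acc |= 91<<7 -> acc=11772 shift=14 [end]
Varint 3: bytes[4:6] = FC 5B -> value 11772 (2 byte(s))
  byte[6]=0xF2 cont=1 payload=0x72=114: acc |= 114<<0 -> acc=114 shift=7
  byte[7]=0x5F cont=0 payload=0x5F=95: acc |= 95<<7 -> acc=12274 shift=14 [end]
Varint 4: bytes[6:8] = F2 5F -> value 12274 (2 byte(s))

Answer: 1 3 2 2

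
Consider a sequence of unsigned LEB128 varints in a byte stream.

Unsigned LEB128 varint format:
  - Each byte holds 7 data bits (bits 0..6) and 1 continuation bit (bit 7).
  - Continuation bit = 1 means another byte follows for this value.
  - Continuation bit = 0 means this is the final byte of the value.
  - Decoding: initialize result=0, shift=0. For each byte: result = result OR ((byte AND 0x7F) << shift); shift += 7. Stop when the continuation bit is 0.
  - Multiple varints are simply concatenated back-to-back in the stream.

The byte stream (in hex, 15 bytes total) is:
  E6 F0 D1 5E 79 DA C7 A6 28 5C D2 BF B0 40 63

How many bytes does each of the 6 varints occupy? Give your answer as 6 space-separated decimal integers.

Answer: 4 1 4 1 4 1

Derivation:
  byte[0]=0xE6 cont=1 payload=0x66=102: acc |= 102<<0 -> acc=102 shift=7
  byte[1]=0xF0 cont=1 payload=0x70=112: acc |= 112<<7 -> acc=14438 shift=14
  byte[2]=0xD1 cont=1 payload=0x51=81: acc |= 81<<14 -> acc=1341542 shift=21
  byte[3]=0x5E cont=0 payload=0x5E=94: acc |= 94<<21 -> acc=198473830 shift=28 [end]
Varint 1: bytes[0:4] = E6 F0 D1 5E -> value 198473830 (4 byte(s))
  byte[4]=0x79 cont=0 payload=0x79=121: acc |= 121<<0 -> acc=121 shift=7 [end]
Varint 2: bytes[4:5] = 79 -> value 121 (1 byte(s))
  byte[5]=0xDA cont=1 payload=0x5A=90: acc |= 90<<0 -> acc=90 shift=7
  byte[6]=0xC7 cont=1 payload=0x47=71: acc |= 71<<7 -> acc=9178 shift=14
  byte[7]=0xA6 cont=1 payload=0x26=38: acc |= 38<<14 -> acc=631770 shift=21
  byte[8]=0x28 cont=0 payload=0x28=40: acc |= 40<<21 -> acc=84517850 shift=28 [end]
Varint 3: bytes[5:9] = DA C7 A6 28 -> value 84517850 (4 byte(s))
  byte[9]=0x5C cont=0 payload=0x5C=92: acc |= 92<<0 -> acc=92 shift=7 [end]
Varint 4: bytes[9:10] = 5C -> value 92 (1 byte(s))
  byte[10]=0xD2 cont=1 payload=0x52=82: acc |= 82<<0 -> acc=82 shift=7
  byte[11]=0xBF cont=1 payload=0x3F=63: acc |= 63<<7 -> acc=8146 shift=14
  byte[12]=0xB0 cont=1 payload=0x30=48: acc |= 48<<14 -> acc=794578 shift=21
  byte[13]=0x40 cont=0 payload=0x40=64: acc |= 64<<21 -> acc=135012306 shift=28 [end]
Varint 5: bytes[10:14] = D2 BF B0 40 -> value 135012306 (4 byte(s))
  byte[14]=0x63 cont=0 payload=0x63=99: acc |= 99<<0 -> acc=99 shift=7 [end]
Varint 6: bytes[14:15] = 63 -> value 99 (1 byte(s))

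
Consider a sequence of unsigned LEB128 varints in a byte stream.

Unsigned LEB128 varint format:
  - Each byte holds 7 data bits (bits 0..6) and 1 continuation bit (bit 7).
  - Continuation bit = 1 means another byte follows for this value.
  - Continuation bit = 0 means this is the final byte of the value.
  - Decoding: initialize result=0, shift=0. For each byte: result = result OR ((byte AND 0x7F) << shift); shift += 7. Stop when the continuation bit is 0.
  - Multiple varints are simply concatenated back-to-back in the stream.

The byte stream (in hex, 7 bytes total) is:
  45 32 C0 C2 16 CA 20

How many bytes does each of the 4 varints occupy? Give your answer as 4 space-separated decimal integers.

Answer: 1 1 3 2

Derivation:
  byte[0]=0x45 cont=0 payload=0x45=69: acc |= 69<<0 -> acc=69 shift=7 [end]
Varint 1: bytes[0:1] = 45 -> value 69 (1 byte(s))
  byte[1]=0x32 cont=0 payload=0x32=50: acc |= 50<<0 -> acc=50 shift=7 [end]
Varint 2: bytes[1:2] = 32 -> value 50 (1 byte(s))
  byte[2]=0xC0 cont=1 payload=0x40=64: acc |= 64<<0 -> acc=64 shift=7
  byte[3]=0xC2 cont=1 payload=0x42=66: acc |= 66<<7 -> acc=8512 shift=14
  byte[4]=0x16 cont=0 payload=0x16=22: acc |= 22<<14 -> acc=368960 shift=21 [end]
Varint 3: bytes[2:5] = C0 C2 16 -> value 368960 (3 byte(s))
  byte[5]=0xCA cont=1 payload=0x4A=74: acc |= 74<<0 -> acc=74 shift=7
  byte[6]=0x20 cont=0 payload=0x20=32: acc |= 32<<7 -> acc=4170 shift=14 [end]
Varint 4: bytes[5:7] = CA 20 -> value 4170 (2 byte(s))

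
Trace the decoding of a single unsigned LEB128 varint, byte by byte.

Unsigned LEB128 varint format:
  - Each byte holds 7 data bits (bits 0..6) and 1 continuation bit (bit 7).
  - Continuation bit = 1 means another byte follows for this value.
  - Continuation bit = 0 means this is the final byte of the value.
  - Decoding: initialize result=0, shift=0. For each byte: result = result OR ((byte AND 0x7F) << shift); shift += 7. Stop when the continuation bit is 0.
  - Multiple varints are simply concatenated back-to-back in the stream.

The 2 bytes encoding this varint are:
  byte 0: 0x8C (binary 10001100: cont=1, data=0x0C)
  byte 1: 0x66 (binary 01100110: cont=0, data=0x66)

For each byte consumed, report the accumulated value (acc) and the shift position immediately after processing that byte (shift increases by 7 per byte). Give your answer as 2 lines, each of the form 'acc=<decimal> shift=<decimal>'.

byte 0=0x8C: payload=0x0C=12, contrib = 12<<0 = 12; acc -> 12, shift -> 7
byte 1=0x66: payload=0x66=102, contrib = 102<<7 = 13056; acc -> 13068, shift -> 14

Answer: acc=12 shift=7
acc=13068 shift=14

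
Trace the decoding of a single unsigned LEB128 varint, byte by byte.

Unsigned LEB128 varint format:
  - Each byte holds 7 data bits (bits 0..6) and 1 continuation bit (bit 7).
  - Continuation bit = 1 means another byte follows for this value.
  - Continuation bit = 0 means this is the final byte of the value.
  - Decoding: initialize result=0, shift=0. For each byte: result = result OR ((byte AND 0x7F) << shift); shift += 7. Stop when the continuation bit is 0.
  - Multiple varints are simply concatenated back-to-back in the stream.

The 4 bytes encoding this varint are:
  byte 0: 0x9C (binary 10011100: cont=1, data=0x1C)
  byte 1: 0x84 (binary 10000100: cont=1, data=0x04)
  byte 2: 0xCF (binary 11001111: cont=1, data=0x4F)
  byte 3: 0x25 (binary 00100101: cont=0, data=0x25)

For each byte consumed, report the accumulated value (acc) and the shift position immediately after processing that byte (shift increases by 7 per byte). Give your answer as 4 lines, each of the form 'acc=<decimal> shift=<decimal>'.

Answer: acc=28 shift=7
acc=540 shift=14
acc=1294876 shift=21
acc=78889500 shift=28

Derivation:
byte 0=0x9C: payload=0x1C=28, contrib = 28<<0 = 28; acc -> 28, shift -> 7
byte 1=0x84: payload=0x04=4, contrib = 4<<7 = 512; acc -> 540, shift -> 14
byte 2=0xCF: payload=0x4F=79, contrib = 79<<14 = 1294336; acc -> 1294876, shift -> 21
byte 3=0x25: payload=0x25=37, contrib = 37<<21 = 77594624; acc -> 78889500, shift -> 28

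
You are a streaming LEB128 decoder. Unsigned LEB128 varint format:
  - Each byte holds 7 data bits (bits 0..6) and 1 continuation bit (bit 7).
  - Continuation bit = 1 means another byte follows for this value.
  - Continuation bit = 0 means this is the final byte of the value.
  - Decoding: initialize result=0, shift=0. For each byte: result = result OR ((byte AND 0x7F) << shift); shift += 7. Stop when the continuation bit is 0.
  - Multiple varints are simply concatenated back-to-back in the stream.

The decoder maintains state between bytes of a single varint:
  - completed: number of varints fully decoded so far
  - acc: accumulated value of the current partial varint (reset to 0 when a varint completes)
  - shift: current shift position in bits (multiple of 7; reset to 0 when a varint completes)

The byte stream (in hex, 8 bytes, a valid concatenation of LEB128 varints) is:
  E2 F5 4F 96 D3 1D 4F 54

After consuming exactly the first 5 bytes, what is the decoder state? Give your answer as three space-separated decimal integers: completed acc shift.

byte[0]=0xE2 cont=1 payload=0x62: acc |= 98<<0 -> completed=0 acc=98 shift=7
byte[1]=0xF5 cont=1 payload=0x75: acc |= 117<<7 -> completed=0 acc=15074 shift=14
byte[2]=0x4F cont=0 payload=0x4F: varint #1 complete (value=1309410); reset -> completed=1 acc=0 shift=0
byte[3]=0x96 cont=1 payload=0x16: acc |= 22<<0 -> completed=1 acc=22 shift=7
byte[4]=0xD3 cont=1 payload=0x53: acc |= 83<<7 -> completed=1 acc=10646 shift=14

Answer: 1 10646 14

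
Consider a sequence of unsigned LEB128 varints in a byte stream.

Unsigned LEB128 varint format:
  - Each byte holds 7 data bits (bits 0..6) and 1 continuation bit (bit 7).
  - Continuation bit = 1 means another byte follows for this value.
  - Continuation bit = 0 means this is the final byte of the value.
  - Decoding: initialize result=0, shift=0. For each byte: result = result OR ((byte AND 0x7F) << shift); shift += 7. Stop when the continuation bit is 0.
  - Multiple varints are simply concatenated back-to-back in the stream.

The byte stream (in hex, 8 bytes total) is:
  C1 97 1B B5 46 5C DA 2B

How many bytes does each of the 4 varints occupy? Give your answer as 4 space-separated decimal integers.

Answer: 3 2 1 2

Derivation:
  byte[0]=0xC1 cont=1 payload=0x41=65: acc |= 65<<0 -> acc=65 shift=7
  byte[1]=0x97 cont=1 payload=0x17=23: acc |= 23<<7 -> acc=3009 shift=14
  byte[2]=0x1B cont=0 payload=0x1B=27: acc |= 27<<14 -> acc=445377 shift=21 [end]
Varint 1: bytes[0:3] = C1 97 1B -> value 445377 (3 byte(s))
  byte[3]=0xB5 cont=1 payload=0x35=53: acc |= 53<<0 -> acc=53 shift=7
  byte[4]=0x46 cont=0 payload=0x46=70: acc |= 70<<7 -> acc=9013 shift=14 [end]
Varint 2: bytes[3:5] = B5 46 -> value 9013 (2 byte(s))
  byte[5]=0x5C cont=0 payload=0x5C=92: acc |= 92<<0 -> acc=92 shift=7 [end]
Varint 3: bytes[5:6] = 5C -> value 92 (1 byte(s))
  byte[6]=0xDA cont=1 payload=0x5A=90: acc |= 90<<0 -> acc=90 shift=7
  byte[7]=0x2B cont=0 payload=0x2B=43: acc |= 43<<7 -> acc=5594 shift=14 [end]
Varint 4: bytes[6:8] = DA 2B -> value 5594 (2 byte(s))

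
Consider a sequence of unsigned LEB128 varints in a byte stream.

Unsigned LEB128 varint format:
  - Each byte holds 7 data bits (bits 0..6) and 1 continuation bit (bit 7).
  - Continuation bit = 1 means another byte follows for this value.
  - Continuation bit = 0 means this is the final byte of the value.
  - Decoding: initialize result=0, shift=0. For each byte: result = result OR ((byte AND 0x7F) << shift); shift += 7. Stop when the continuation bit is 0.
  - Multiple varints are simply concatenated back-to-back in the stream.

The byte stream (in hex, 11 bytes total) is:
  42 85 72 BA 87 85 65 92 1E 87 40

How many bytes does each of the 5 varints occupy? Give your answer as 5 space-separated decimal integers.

  byte[0]=0x42 cont=0 payload=0x42=66: acc |= 66<<0 -> acc=66 shift=7 [end]
Varint 1: bytes[0:1] = 42 -> value 66 (1 byte(s))
  byte[1]=0x85 cont=1 payload=0x05=5: acc |= 5<<0 -> acc=5 shift=7
  byte[2]=0x72 cont=0 payload=0x72=114: acc |= 114<<7 -> acc=14597 shift=14 [end]
Varint 2: bytes[1:3] = 85 72 -> value 14597 (2 byte(s))
  byte[3]=0xBA cont=1 payload=0x3A=58: acc |= 58<<0 -> acc=58 shift=7
  byte[4]=0x87 cont=1 payload=0x07=7: acc |= 7<<7 -> acc=954 shift=14
  byte[5]=0x85 cont=1 payload=0x05=5: acc |= 5<<14 -> acc=82874 shift=21
  byte[6]=0x65 cont=0 payload=0x65=101: acc |= 101<<21 -> acc=211895226 shift=28 [end]
Varint 3: bytes[3:7] = BA 87 85 65 -> value 211895226 (4 byte(s))
  byte[7]=0x92 cont=1 payload=0x12=18: acc |= 18<<0 -> acc=18 shift=7
  byte[8]=0x1E cont=0 payload=0x1E=30: acc |= 30<<7 -> acc=3858 shift=14 [end]
Varint 4: bytes[7:9] = 92 1E -> value 3858 (2 byte(s))
  byte[9]=0x87 cont=1 payload=0x07=7: acc |= 7<<0 -> acc=7 shift=7
  byte[10]=0x40 cont=0 payload=0x40=64: acc |= 64<<7 -> acc=8199 shift=14 [end]
Varint 5: bytes[9:11] = 87 40 -> value 8199 (2 byte(s))

Answer: 1 2 4 2 2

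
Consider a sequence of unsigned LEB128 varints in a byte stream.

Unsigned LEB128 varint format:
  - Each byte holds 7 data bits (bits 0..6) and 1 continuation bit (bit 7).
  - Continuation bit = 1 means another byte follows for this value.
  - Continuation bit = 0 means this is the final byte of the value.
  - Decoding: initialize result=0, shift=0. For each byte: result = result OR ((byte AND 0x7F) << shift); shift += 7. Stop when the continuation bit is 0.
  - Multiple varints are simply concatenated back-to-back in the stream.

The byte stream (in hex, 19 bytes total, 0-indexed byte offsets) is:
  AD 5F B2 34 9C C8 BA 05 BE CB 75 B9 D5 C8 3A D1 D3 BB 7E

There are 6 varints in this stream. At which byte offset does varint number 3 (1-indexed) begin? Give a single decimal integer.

Answer: 4

Derivation:
  byte[0]=0xAD cont=1 payload=0x2D=45: acc |= 45<<0 -> acc=45 shift=7
  byte[1]=0x5F cont=0 payload=0x5F=95: acc |= 95<<7 -> acc=12205 shift=14 [end]
Varint 1: bytes[0:2] = AD 5F -> value 12205 (2 byte(s))
  byte[2]=0xB2 cont=1 payload=0x32=50: acc |= 50<<0 -> acc=50 shift=7
  byte[3]=0x34 cont=0 payload=0x34=52: acc |= 52<<7 -> acc=6706 shift=14 [end]
Varint 2: bytes[2:4] = B2 34 -> value 6706 (2 byte(s))
  byte[4]=0x9C cont=1 payload=0x1C=28: acc |= 28<<0 -> acc=28 shift=7
  byte[5]=0xC8 cont=1 payload=0x48=72: acc |= 72<<7 -> acc=9244 shift=14
  byte[6]=0xBA cont=1 payload=0x3A=58: acc |= 58<<14 -> acc=959516 shift=21
  byte[7]=0x05 cont=0 payload=0x05=5: acc |= 5<<21 -> acc=11445276 shift=28 [end]
Varint 3: bytes[4:8] = 9C C8 BA 05 -> value 11445276 (4 byte(s))
  byte[8]=0xBE cont=1 payload=0x3E=62: acc |= 62<<0 -> acc=62 shift=7
  byte[9]=0xCB cont=1 payload=0x4B=75: acc |= 75<<7 -> acc=9662 shift=14
  byte[10]=0x75 cont=0 payload=0x75=117: acc |= 117<<14 -> acc=1926590 shift=21 [end]
Varint 4: bytes[8:11] = BE CB 75 -> value 1926590 (3 byte(s))
  byte[11]=0xB9 cont=1 payload=0x39=57: acc |= 57<<0 -> acc=57 shift=7
  byte[12]=0xD5 cont=1 payload=0x55=85: acc |= 85<<7 -> acc=10937 shift=14
  byte[13]=0xC8 cont=1 payload=0x48=72: acc |= 72<<14 -> acc=1190585 shift=21
  byte[14]=0x3A cont=0 payload=0x3A=58: acc |= 58<<21 -> acc=122825401 shift=28 [end]
Varint 5: bytes[11:15] = B9 D5 C8 3A -> value 122825401 (4 byte(s))
  byte[15]=0xD1 cont=1 payload=0x51=81: acc |= 81<<0 -> acc=81 shift=7
  byte[16]=0xD3 cont=1 payload=0x53=83: acc |= 83<<7 -> acc=10705 shift=14
  byte[17]=0xBB cont=1 payload=0x3B=59: acc |= 59<<14 -> acc=977361 shift=21
  byte[18]=0x7E cont=0 payload=0x7E=126: acc |= 126<<21 -> acc=265218513 shift=28 [end]
Varint 6: bytes[15:19] = D1 D3 BB 7E -> value 265218513 (4 byte(s))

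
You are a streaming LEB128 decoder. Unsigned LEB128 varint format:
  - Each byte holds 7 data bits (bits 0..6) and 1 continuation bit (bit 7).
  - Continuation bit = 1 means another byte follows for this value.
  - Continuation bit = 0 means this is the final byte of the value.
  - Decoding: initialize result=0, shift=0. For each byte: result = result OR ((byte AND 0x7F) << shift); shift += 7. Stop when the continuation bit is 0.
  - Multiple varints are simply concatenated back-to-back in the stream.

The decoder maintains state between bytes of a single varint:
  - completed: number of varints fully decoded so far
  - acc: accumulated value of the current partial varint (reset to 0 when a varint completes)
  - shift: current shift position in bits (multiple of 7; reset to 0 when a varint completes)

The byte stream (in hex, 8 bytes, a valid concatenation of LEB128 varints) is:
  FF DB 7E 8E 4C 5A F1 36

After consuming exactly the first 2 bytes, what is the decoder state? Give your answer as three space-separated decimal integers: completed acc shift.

Answer: 0 11775 14

Derivation:
byte[0]=0xFF cont=1 payload=0x7F: acc |= 127<<0 -> completed=0 acc=127 shift=7
byte[1]=0xDB cont=1 payload=0x5B: acc |= 91<<7 -> completed=0 acc=11775 shift=14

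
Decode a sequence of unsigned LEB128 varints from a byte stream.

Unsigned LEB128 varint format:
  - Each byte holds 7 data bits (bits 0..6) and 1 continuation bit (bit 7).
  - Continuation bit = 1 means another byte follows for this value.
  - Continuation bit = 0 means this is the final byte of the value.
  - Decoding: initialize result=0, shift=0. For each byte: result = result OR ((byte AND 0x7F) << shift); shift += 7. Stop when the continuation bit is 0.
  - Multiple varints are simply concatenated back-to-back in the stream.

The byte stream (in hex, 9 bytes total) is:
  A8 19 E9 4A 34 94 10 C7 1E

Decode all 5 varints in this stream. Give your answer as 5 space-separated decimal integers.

Answer: 3240 9577 52 2068 3911

Derivation:
  byte[0]=0xA8 cont=1 payload=0x28=40: acc |= 40<<0 -> acc=40 shift=7
  byte[1]=0x19 cont=0 payload=0x19=25: acc |= 25<<7 -> acc=3240 shift=14 [end]
Varint 1: bytes[0:2] = A8 19 -> value 3240 (2 byte(s))
  byte[2]=0xE9 cont=1 payload=0x69=105: acc |= 105<<0 -> acc=105 shift=7
  byte[3]=0x4A cont=0 payload=0x4A=74: acc |= 74<<7 -> acc=9577 shift=14 [end]
Varint 2: bytes[2:4] = E9 4A -> value 9577 (2 byte(s))
  byte[4]=0x34 cont=0 payload=0x34=52: acc |= 52<<0 -> acc=52 shift=7 [end]
Varint 3: bytes[4:5] = 34 -> value 52 (1 byte(s))
  byte[5]=0x94 cont=1 payload=0x14=20: acc |= 20<<0 -> acc=20 shift=7
  byte[6]=0x10 cont=0 payload=0x10=16: acc |= 16<<7 -> acc=2068 shift=14 [end]
Varint 4: bytes[5:7] = 94 10 -> value 2068 (2 byte(s))
  byte[7]=0xC7 cont=1 payload=0x47=71: acc |= 71<<0 -> acc=71 shift=7
  byte[8]=0x1E cont=0 payload=0x1E=30: acc |= 30<<7 -> acc=3911 shift=14 [end]
Varint 5: bytes[7:9] = C7 1E -> value 3911 (2 byte(s))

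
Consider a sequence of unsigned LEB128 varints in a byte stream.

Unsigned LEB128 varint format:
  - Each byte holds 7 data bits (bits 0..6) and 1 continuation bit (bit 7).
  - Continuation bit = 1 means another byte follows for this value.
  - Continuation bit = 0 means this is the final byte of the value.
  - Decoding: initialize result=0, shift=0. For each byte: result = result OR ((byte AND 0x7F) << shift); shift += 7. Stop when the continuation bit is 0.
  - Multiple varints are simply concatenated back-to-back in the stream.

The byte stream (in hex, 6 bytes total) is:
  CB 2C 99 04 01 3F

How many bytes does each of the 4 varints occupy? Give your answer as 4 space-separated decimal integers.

Answer: 2 2 1 1

Derivation:
  byte[0]=0xCB cont=1 payload=0x4B=75: acc |= 75<<0 -> acc=75 shift=7
  byte[1]=0x2C cont=0 payload=0x2C=44: acc |= 44<<7 -> acc=5707 shift=14 [end]
Varint 1: bytes[0:2] = CB 2C -> value 5707 (2 byte(s))
  byte[2]=0x99 cont=1 payload=0x19=25: acc |= 25<<0 -> acc=25 shift=7
  byte[3]=0x04 cont=0 payload=0x04=4: acc |= 4<<7 -> acc=537 shift=14 [end]
Varint 2: bytes[2:4] = 99 04 -> value 537 (2 byte(s))
  byte[4]=0x01 cont=0 payload=0x01=1: acc |= 1<<0 -> acc=1 shift=7 [end]
Varint 3: bytes[4:5] = 01 -> value 1 (1 byte(s))
  byte[5]=0x3F cont=0 payload=0x3F=63: acc |= 63<<0 -> acc=63 shift=7 [end]
Varint 4: bytes[5:6] = 3F -> value 63 (1 byte(s))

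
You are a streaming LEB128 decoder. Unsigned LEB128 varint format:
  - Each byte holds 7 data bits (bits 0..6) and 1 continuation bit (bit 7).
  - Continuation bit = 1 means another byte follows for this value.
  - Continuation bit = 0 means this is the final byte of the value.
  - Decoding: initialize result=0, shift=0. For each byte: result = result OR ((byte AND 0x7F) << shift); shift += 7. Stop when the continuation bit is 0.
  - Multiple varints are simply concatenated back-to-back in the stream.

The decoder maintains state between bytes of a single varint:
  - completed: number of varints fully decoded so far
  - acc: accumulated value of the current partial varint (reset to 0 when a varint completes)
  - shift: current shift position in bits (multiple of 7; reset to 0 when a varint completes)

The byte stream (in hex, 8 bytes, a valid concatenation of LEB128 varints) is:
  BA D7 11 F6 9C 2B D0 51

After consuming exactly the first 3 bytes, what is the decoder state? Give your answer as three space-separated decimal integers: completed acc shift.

byte[0]=0xBA cont=1 payload=0x3A: acc |= 58<<0 -> completed=0 acc=58 shift=7
byte[1]=0xD7 cont=1 payload=0x57: acc |= 87<<7 -> completed=0 acc=11194 shift=14
byte[2]=0x11 cont=0 payload=0x11: varint #1 complete (value=289722); reset -> completed=1 acc=0 shift=0

Answer: 1 0 0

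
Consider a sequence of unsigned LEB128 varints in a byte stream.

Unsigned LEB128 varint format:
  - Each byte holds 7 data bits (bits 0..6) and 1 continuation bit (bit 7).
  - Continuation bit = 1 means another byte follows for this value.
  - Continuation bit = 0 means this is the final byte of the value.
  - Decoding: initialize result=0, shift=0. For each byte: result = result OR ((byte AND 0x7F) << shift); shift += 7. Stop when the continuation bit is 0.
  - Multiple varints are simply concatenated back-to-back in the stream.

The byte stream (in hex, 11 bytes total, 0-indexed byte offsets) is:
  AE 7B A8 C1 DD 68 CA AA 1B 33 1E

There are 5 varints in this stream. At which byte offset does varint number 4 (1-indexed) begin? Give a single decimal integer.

Answer: 9

Derivation:
  byte[0]=0xAE cont=1 payload=0x2E=46: acc |= 46<<0 -> acc=46 shift=7
  byte[1]=0x7B cont=0 payload=0x7B=123: acc |= 123<<7 -> acc=15790 shift=14 [end]
Varint 1: bytes[0:2] = AE 7B -> value 15790 (2 byte(s))
  byte[2]=0xA8 cont=1 payload=0x28=40: acc |= 40<<0 -> acc=40 shift=7
  byte[3]=0xC1 cont=1 payload=0x41=65: acc |= 65<<7 -> acc=8360 shift=14
  byte[4]=0xDD cont=1 payload=0x5D=93: acc |= 93<<14 -> acc=1532072 shift=21
  byte[5]=0x68 cont=0 payload=0x68=104: acc |= 104<<21 -> acc=219635880 shift=28 [end]
Varint 2: bytes[2:6] = A8 C1 DD 68 -> value 219635880 (4 byte(s))
  byte[6]=0xCA cont=1 payload=0x4A=74: acc |= 74<<0 -> acc=74 shift=7
  byte[7]=0xAA cont=1 payload=0x2A=42: acc |= 42<<7 -> acc=5450 shift=14
  byte[8]=0x1B cont=0 payload=0x1B=27: acc |= 27<<14 -> acc=447818 shift=21 [end]
Varint 3: bytes[6:9] = CA AA 1B -> value 447818 (3 byte(s))
  byte[9]=0x33 cont=0 payload=0x33=51: acc |= 51<<0 -> acc=51 shift=7 [end]
Varint 4: bytes[9:10] = 33 -> value 51 (1 byte(s))
  byte[10]=0x1E cont=0 payload=0x1E=30: acc |= 30<<0 -> acc=30 shift=7 [end]
Varint 5: bytes[10:11] = 1E -> value 30 (1 byte(s))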